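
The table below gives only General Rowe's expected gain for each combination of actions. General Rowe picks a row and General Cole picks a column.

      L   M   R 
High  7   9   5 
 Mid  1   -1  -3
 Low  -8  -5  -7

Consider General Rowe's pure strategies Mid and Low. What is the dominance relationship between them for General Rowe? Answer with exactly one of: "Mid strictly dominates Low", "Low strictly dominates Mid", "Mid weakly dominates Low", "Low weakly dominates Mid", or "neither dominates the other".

Mid strictly dominates Low

Mid's payoffs vs Low's, by General Cole's action — L: 1>-8, M: -1>-5, R: -3>-7.
Every comparison favours Mid, so Mid strictly dominates Low.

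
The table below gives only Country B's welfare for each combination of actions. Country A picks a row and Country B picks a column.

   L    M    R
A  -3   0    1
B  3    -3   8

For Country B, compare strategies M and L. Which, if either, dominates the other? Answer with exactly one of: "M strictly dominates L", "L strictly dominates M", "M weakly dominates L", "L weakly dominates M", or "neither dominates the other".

Compare M to L across each choice by Country A: A: 0>-3, B: -3<3.
M does better at A but worse at B; neither strategy dominates the other.

neither dominates the other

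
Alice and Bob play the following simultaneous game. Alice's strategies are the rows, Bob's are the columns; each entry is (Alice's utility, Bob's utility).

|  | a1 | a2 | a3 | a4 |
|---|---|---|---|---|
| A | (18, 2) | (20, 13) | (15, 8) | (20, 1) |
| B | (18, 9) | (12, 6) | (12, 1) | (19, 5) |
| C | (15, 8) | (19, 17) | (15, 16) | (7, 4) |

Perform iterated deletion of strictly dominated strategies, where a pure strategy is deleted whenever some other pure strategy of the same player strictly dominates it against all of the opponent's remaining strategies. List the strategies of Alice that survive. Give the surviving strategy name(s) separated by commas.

For Bob, a2 strictly dominates a3 on the remaining rows (A: 13>8, B: 6>1, C: 17>16); eliminate a3.
For Alice, A strictly dominates C on the remaining columns (a1: 18>15, a2: 20>19, a4: 20>7); eliminate C.
For Bob, a1 strictly dominates a4 on the remaining rows (A: 2>1, B: 9>5); eliminate a4.
Among the remaining strategies, none is strictly dominated by another pure strategy of the same player, so the elimination stops.
Surviving strategies — Alice: {A, B}; Bob: {a1, a2}.

A, B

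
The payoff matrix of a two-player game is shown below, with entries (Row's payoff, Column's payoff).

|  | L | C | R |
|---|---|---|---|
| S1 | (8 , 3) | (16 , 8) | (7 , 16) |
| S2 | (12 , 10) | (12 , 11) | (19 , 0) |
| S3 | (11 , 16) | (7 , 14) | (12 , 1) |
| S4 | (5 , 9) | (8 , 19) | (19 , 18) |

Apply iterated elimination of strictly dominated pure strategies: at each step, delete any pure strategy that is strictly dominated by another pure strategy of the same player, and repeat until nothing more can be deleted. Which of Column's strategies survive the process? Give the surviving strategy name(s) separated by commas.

C, R

Row S3 is eliminated: S2 beats it against every remaining column (L: 12>11, C: 12>7, R: 19>12).
Column L is eliminated: C beats it against every remaining row (S1: 8>3, S2: 11>10, S4: 19>9).
Among the remaining strategies, none is strictly dominated by another pure strategy of the same player, so the elimination stops.
Surviving strategies — Row: {S1, S2, S4}; Column: {C, R}.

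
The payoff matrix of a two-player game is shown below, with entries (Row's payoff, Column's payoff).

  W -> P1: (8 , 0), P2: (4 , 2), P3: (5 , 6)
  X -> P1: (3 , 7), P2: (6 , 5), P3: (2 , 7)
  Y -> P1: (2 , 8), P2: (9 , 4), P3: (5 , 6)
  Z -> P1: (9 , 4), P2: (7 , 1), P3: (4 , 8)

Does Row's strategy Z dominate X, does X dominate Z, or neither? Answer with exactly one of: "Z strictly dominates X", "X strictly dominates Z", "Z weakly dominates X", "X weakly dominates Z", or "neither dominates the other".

Compare Z to X across each choice by Column: P1: 9>3, P2: 7>6, P3: 4>2.
Z gives a strictly higher payoff against each choice by Column, so Z strictly dominates X.

Z strictly dominates X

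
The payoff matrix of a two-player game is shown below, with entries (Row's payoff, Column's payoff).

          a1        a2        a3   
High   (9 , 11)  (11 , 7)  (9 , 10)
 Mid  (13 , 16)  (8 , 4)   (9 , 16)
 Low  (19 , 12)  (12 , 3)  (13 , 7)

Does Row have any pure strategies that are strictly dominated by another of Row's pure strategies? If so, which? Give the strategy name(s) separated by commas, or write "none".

High: dominated, since Low does at least as well everywhere (a1: 19>9, a2: 12>11, a3: 13>9).
Mid: dominated, since Low does at least as well everywhere (a1: 19>13, a2: 12>8, a3: 13>9).
Low: no other strategy beats it everywhere (High at a1 (19>9); Mid at a1 (19>13)).

High, Mid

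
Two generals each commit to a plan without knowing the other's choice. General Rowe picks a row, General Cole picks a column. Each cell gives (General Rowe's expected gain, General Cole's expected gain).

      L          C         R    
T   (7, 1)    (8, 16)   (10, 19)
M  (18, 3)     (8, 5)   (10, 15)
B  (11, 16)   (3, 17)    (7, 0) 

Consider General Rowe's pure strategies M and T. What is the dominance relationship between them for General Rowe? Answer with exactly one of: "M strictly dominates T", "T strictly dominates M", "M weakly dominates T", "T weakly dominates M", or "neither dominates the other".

Compare M to T across each opponent action: L: 18>7, C: 8=8, R: 10=10.
M is at least as good everywhere and strictly better somewhere (tied only at C, R), so M weakly but not strictly dominates T.

M weakly dominates T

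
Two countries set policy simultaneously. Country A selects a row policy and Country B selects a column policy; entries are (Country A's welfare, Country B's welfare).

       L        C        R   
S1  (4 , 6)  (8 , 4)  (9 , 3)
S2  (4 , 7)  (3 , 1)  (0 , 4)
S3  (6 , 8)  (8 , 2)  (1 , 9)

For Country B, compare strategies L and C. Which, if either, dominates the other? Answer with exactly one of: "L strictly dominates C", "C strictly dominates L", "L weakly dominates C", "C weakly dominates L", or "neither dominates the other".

L's payoffs vs C's, by Country A's action — S1: 6>4, S2: 7>1, S3: 8>2.
Every comparison favours L, so L strictly dominates C.

L strictly dominates C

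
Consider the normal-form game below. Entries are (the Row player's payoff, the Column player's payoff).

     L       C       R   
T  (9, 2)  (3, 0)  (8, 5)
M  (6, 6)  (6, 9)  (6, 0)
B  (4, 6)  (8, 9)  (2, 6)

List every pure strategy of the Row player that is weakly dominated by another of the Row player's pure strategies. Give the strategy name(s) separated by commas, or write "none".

T: no other strategy beats it everywhere (M at L (9>6); B at L (9>4)).
Nothing dominates M: T at C (6>3); B at L (6>4).
B: no other strategy beats it everywhere (T at C (8>3); M at C (8>6)).

none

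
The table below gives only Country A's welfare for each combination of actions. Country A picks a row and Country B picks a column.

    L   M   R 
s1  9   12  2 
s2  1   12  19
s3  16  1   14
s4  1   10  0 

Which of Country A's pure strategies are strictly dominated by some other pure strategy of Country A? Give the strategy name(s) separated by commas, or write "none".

s4

s1 is not dominated — it holds its own against s2 at L (9>1); s3 at M (12>1); s4 at L (9>1).
Nothing dominates s2: s1 at M (12=12); s3 at M (12>1); s4 at L (1=1).
s3 is not dominated — it holds its own against s1 at L (16>9); s2 at L (16>1); s4 at L (16>1).
s4: dominated, since s1 does at least as well everywhere (L: 9>1, M: 12>10, R: 2>0).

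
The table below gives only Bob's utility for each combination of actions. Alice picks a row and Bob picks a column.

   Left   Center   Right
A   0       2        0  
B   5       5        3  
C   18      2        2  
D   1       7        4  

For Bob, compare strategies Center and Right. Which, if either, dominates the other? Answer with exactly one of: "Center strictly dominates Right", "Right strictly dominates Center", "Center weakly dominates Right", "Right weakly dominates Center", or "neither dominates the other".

Center's payoffs vs Right's, by Alice's action — A: 2>0, B: 5>3, C: 2=2, D: 7>4.
Center is at least as good everywhere and strictly better somewhere (tied only at C), so Center weakly but not strictly dominates Right.

Center weakly dominates Right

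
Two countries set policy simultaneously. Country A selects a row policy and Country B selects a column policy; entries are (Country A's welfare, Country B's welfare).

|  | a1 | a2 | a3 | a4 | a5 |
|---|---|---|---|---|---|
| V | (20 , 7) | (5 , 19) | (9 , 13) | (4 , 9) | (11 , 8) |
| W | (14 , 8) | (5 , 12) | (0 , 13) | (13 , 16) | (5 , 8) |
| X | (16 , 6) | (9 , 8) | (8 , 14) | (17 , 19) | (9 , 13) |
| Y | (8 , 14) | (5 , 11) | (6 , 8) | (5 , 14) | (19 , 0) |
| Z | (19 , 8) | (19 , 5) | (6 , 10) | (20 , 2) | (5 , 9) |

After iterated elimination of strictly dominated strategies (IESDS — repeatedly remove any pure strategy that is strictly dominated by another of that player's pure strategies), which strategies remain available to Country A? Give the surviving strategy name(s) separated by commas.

V, X, Z

Country A's strategy W is strictly dominated by X (a1: 16>14, a2: 9>5, a3: 8>0, a4: 17>13, a5: 9>5) and is removed.
Country B's strategy a5 is strictly dominated by a3 (V: 13>8, X: 14>13, Y: 8>0, Z: 10>9) and is removed.
For Country A, X strictly dominates Y on the remaining columns (a1: 16>8, a2: 9>5, a3: 8>6, a4: 17>5); eliminate Y.
Country B's strategy a1 is strictly dominated by a3 (V: 13>7, X: 14>6, Z: 10>8) and is removed.
Among the remaining strategies, none is strictly dominated by another pure strategy of the same player, so the elimination stops.
Surviving strategies — Country A: {V, X, Z}; Country B: {a2, a3, a4}.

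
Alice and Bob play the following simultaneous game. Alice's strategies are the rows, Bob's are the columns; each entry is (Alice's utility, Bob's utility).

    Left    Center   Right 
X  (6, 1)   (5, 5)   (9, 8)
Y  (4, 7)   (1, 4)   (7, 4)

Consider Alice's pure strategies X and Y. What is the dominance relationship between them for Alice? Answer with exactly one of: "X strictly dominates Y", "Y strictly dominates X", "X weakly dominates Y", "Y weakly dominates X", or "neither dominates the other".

X's payoffs vs Y's, by Bob's action — Left: 6>4, Center: 5>1, Right: 9>7.
Every comparison favours X, so X strictly dominates Y.

X strictly dominates Y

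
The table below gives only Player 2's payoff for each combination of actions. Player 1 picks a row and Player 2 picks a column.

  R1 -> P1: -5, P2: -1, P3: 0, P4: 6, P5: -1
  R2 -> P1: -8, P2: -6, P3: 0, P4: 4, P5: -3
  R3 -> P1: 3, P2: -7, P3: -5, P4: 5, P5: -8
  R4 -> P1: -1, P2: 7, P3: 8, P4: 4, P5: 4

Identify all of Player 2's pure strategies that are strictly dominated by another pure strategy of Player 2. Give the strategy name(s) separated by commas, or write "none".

P4 strictly dominates P1 — R1: 6>-5, R2: 4>-8, R3: 5>3, R4: 4>-1.
P2: dominated, since P3 does at least as well everywhere (R1: 0>-1, R2: 0>-6, R3: -5>-7, R4: 8>7).
P3: no other strategy beats it everywhere (P1 at R1 (0>-5); P2 at R1 (0>-1); P4 at R4 (8>4); P5 at R1 (0>-1)).
P4: no other strategy beats it everywhere (P1 at R1 (6>-5); P2 at R1 (6>-1); P3 at R1 (6>0); P5 at R1 (6>-1)).
P3 strictly dominates P5 — R1: 0>-1, R2: 0>-3, R3: -5>-8, R4: 8>4.

P1, P2, P5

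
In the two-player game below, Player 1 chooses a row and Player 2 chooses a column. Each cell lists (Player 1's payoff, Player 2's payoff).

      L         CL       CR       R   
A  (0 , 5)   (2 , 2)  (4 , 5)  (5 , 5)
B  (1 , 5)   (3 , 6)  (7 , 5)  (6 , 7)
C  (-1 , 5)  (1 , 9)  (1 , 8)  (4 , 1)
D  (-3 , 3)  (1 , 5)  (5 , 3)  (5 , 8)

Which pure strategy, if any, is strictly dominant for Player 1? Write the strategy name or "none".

B vs A: L: 1>0, CL: 3>2, CR: 7>4, R: 6>5.
B vs C: L: 1>-1, CL: 3>1, CR: 7>1, R: 6>4.
B vs D: L: 1>-3, CL: 3>1, CR: 7>5, R: 6>5.
B strictly beats every other strategy against every opponent action, so it is strictly dominant.

B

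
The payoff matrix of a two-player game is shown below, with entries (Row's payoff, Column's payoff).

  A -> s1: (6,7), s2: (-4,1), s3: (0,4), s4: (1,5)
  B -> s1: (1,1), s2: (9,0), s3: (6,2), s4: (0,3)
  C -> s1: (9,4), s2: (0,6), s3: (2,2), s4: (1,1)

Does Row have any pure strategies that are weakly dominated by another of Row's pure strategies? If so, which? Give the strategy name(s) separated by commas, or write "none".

A

C weakly dominates A — s1: 9>6, s2: 0>-4, s3: 2>0, s4: 1=1.
B is not dominated — it holds its own against A at s2 (9>-4); C at s2 (9>0).
C is not dominated — it holds its own against A at s1 (9>6); B at s1 (9>1).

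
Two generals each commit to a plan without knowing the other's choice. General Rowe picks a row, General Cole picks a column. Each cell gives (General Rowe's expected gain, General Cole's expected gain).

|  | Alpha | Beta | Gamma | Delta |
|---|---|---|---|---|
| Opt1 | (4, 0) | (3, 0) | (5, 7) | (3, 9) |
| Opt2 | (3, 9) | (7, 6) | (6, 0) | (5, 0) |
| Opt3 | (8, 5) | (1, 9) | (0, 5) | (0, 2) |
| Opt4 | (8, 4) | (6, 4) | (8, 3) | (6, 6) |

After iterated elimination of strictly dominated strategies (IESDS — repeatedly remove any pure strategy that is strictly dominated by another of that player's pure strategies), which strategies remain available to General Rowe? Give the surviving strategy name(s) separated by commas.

Opt2, Opt3, Opt4

Row Opt1 is eliminated: Opt4 beats it against every remaining column (Alpha: 8>4, Beta: 6>3, Gamma: 8>5, Delta: 6>3).
Column Gamma is eliminated: Beta beats it against every remaining row (Opt2: 6>0, Opt3: 9>5, Opt4: 4>3).
Among the remaining strategies, none is strictly dominated by another pure strategy of the same player, so the elimination stops.
Surviving strategies — General Rowe: {Opt2, Opt3, Opt4}; General Cole: {Alpha, Beta, Delta}.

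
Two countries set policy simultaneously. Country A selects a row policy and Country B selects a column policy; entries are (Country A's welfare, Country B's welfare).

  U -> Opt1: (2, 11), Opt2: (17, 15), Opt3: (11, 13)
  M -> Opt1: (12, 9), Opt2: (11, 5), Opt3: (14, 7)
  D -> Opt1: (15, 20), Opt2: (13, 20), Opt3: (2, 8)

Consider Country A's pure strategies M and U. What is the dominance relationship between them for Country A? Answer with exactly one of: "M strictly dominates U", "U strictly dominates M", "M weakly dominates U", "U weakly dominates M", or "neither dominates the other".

neither dominates the other

M's payoffs vs U's, by Country B's action — Opt1: 12>2, Opt2: 11<17, Opt3: 14>11.
M does better at Opt1, Opt3 but worse at Opt2; neither strategy dominates the other.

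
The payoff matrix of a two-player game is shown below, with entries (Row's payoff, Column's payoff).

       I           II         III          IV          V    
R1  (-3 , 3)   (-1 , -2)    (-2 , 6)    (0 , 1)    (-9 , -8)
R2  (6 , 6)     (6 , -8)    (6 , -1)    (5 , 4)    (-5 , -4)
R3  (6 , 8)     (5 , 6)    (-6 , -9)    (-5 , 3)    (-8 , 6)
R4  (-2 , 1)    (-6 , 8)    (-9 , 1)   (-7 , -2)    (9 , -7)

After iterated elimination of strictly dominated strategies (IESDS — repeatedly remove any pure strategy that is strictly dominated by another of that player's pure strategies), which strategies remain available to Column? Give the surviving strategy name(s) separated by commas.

I

Row's strategy R1 is strictly dominated by R2 (I: 6>-3, II: 6>-1, III: 6>-2, IV: 5>0, V: -5>-9) and is removed.
For Column, I strictly dominates IV on the remaining rows (R2: 6>4, R3: 8>3, R4: 1>-2); eliminate IV.
Column V is eliminated: I beats it against every remaining row (R2: 6>-4, R3: 8>6, R4: 1>-7).
For Row, R2 strictly dominates R4 on the remaining columns (I: 6>-2, II: 6>-6, III: 6>-9); eliminate R4.
Column II is eliminated: I beats it against every remaining row (R2: 6>-8, R3: 8>6).
Column's strategy III is strictly dominated by I (R2: 6>-1, R3: 8>-9) and is removed.
Among the remaining strategies, none is strictly dominated by another pure strategy of the same player, so the elimination stops.
Surviving strategies — Row: {R2, R3}; Column: {I}.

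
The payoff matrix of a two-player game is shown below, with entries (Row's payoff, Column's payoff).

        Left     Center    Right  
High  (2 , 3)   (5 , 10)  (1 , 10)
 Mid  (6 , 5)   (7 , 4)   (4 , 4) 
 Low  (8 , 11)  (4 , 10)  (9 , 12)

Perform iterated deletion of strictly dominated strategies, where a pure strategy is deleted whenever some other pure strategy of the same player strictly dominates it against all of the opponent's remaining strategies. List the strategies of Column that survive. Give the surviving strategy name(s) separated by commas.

Right

Row's strategy High is strictly dominated by Mid (Left: 6>2, Center: 7>5, Right: 4>1) and is removed.
Column's strategy Center is strictly dominated by Left (Mid: 5>4, Low: 11>10) and is removed.
For Row, Low strictly dominates Mid on the remaining columns (Left: 8>6, Right: 9>4); eliminate Mid.
For Column, Right strictly dominates Left on the remaining rows (Low: 12>11); eliminate Left.
Among the remaining strategies, none is strictly dominated by another pure strategy of the same player, so the elimination stops.
Surviving strategies — Row: {Low}; Column: {Right}.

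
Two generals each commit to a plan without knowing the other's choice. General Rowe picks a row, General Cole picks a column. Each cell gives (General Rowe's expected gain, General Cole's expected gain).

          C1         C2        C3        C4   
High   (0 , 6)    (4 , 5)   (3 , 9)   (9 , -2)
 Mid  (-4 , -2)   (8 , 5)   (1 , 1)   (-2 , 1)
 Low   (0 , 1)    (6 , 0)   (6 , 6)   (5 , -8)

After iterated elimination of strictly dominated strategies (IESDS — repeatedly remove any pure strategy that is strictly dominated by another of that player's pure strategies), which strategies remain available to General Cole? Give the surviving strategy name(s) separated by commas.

C2, C3

General Cole's strategy C1 is strictly dominated by C3 (High: 9>6, Mid: 1>-2, Low: 6>1) and is removed.
General Cole's strategy C4 is strictly dominated by C2 (High: 5>-2, Mid: 5>1, Low: 0>-8) and is removed.
General Rowe's strategy High is strictly dominated by Low (C2: 6>4, C3: 6>3) and is removed.
Among the remaining strategies, none is strictly dominated by another pure strategy of the same player, so the elimination stops.
Surviving strategies — General Rowe: {Mid, Low}; General Cole: {C2, C3}.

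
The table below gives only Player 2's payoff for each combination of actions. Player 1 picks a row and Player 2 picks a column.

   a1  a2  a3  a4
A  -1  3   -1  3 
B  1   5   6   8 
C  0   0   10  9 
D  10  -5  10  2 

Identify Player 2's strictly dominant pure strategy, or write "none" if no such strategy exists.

none

a1 fails to dominate a2 at A (-1<3).
a2 fails to dominate a1 at C (0=0).
a3 fails to dominate a1 at A (-1=-1).
a4 fails to dominate a1 at D (2<10).
No single strategy dominates all the others.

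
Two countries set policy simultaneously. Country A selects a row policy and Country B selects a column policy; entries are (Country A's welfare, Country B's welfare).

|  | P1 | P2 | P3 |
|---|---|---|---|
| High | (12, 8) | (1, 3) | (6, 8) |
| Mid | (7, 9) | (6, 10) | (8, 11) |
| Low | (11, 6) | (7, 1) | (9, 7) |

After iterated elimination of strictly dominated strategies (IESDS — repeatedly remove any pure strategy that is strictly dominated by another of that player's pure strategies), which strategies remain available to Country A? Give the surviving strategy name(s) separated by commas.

Row Mid is eliminated: Low beats it against every remaining column (P1: 11>7, P2: 7>6, P3: 9>8).
For Country B, P1 strictly dominates P2 on the remaining rows (High: 8>3, Low: 6>1); eliminate P2.
Among the remaining strategies, none is strictly dominated by another pure strategy of the same player, so the elimination stops.
Surviving strategies — Country A: {High, Low}; Country B: {P1, P3}.

High, Low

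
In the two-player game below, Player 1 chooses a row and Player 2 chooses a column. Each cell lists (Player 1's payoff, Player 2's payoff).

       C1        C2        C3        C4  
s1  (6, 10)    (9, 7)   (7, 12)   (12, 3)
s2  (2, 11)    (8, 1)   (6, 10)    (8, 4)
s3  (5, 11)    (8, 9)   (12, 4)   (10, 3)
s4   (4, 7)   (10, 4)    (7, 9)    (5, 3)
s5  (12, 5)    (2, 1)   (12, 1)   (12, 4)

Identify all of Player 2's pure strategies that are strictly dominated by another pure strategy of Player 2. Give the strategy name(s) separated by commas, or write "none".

Nothing dominates C1: C2 at s1 (10>7); C3 at s2 (11>10); C4 at s1 (10>3).
C2 is strictly dominated by C1 (s1: 10>7, s2: 11>1, s3: 11>9, s4: 7>4, s5: 5>1).
C3: no other strategy beats it everywhere (C1 at s1 (12>10); C2 at s1 (12>7); C4 at s1 (12>3)).
C4: dominated, since C1 does at least as well everywhere (s1: 10>3, s2: 11>4, s3: 11>3, s4: 7>3, s5: 5>4).

C2, C4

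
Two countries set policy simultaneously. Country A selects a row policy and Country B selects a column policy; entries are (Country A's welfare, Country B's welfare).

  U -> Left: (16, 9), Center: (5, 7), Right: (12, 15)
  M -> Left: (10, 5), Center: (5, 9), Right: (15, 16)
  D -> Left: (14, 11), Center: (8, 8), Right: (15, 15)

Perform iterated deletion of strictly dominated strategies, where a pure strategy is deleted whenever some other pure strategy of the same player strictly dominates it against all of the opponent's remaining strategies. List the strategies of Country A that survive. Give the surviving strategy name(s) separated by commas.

M, D

For Country B, Right strictly dominates Left on the remaining rows (U: 15>9, M: 16>5, D: 15>11); eliminate Left.
For Country A, D strictly dominates U on the remaining columns (Center: 8>5, Right: 15>12); eliminate U.
Column Center is eliminated: Right beats it against every remaining row (M: 16>9, D: 15>8).
Among the remaining strategies, none is strictly dominated by another pure strategy of the same player, so the elimination stops.
Surviving strategies — Country A: {M, D}; Country B: {Right}.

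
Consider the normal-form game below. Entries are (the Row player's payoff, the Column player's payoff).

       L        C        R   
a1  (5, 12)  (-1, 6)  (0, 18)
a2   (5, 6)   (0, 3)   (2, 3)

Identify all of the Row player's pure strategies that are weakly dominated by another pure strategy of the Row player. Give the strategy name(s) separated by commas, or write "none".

a1

a1: dominated, since a2 does at least as well everywhere (L: 5=5, C: 0>-1, R: 2>0).
Nothing dominates a2: a1 at C (0>-1).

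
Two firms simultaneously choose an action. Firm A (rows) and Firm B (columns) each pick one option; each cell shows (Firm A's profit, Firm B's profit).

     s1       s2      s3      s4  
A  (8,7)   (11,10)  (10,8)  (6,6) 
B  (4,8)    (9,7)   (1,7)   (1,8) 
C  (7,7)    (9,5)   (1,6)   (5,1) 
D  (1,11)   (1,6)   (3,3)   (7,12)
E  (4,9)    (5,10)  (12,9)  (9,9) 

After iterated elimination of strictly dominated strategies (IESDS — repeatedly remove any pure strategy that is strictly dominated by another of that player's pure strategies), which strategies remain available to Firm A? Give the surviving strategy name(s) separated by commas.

A

Row B is eliminated: A beats it against every remaining column (s1: 8>4, s2: 11>9, s3: 10>1, s4: 6>1).
For Firm A, A strictly dominates C on the remaining columns (s1: 8>7, s2: 11>9, s3: 10>1, s4: 6>5); eliminate C.
Row D is eliminated: E beats it against every remaining column (s1: 4>1, s2: 5>1, s3: 12>3, s4: 9>7).
For Firm B, s2 strictly dominates s1 on the remaining rows (A: 10>7, E: 10>9); eliminate s1.
Firm B's strategy s3 is strictly dominated by s2 (A: 10>8, E: 10>9) and is removed.
For Firm B, s2 strictly dominates s4 on the remaining rows (A: 10>6, E: 10>9); eliminate s4.
Firm A's strategy E is strictly dominated by A (s2: 11>5) and is removed.
Among the remaining strategies, none is strictly dominated by another pure strategy of the same player, so the elimination stops.
Surviving strategies — Firm A: {A}; Firm B: {s2}.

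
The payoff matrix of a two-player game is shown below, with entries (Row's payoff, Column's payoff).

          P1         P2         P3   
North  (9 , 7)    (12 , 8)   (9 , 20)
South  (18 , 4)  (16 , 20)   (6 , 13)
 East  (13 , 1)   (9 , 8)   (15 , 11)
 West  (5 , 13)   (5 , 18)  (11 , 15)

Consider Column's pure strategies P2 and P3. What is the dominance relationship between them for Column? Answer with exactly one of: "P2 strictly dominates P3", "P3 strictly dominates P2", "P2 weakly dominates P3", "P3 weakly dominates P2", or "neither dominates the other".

neither dominates the other

Compare P2 to P3 across each choice by Row: North: 8<20, South: 20>13, East: 8<11, West: 18>15.
P2 does better at South, West but worse at North, East; neither strategy dominates the other.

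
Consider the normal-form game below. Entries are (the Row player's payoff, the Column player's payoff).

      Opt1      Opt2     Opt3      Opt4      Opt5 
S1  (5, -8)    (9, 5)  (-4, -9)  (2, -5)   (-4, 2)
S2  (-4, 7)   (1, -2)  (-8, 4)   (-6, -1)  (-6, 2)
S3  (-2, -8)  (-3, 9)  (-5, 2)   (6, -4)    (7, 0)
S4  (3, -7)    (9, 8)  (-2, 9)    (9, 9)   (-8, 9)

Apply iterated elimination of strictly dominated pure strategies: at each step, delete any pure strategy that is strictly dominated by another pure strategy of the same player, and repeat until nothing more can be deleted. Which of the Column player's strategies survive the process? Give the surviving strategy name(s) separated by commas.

The Row player's strategy S2 is strictly dominated by S1 (Opt1: 5>-4, Opt2: 9>1, Opt3: -4>-8, Opt4: 2>-6, Opt5: -4>-6) and is removed.
Column Opt1 is eliminated: Opt2 beats it against every remaining row (S1: 5>-8, S3: 9>-8, S4: 8>-7).
Among the remaining strategies, none is strictly dominated by another pure strategy of the same player, so the elimination stops.
Surviving strategies — the Row player: {S1, S3, S4}; the Column player: {Opt2, Opt3, Opt4, Opt5}.

Opt2, Opt3, Opt4, Opt5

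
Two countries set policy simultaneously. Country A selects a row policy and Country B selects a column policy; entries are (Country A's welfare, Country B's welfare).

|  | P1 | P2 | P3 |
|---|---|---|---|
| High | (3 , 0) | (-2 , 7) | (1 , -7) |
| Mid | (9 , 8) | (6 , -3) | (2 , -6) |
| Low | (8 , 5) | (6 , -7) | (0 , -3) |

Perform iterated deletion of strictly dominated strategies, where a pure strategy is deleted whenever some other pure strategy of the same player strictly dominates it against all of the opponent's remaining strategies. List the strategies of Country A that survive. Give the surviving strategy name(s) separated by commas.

For Country A, Mid strictly dominates High on the remaining columns (P1: 9>3, P2: 6>-2, P3: 2>1); eliminate High.
Column P2 is eliminated: P1 beats it against every remaining row (Mid: 8>-3, Low: 5>-7).
For Country A, Mid strictly dominates Low on the remaining columns (P1: 9>8, P3: 2>0); eliminate Low.
Column P3 is eliminated: P1 beats it against every remaining row (Mid: 8>-6).
Among the remaining strategies, none is strictly dominated by another pure strategy of the same player, so the elimination stops.
Surviving strategies — Country A: {Mid}; Country B: {P1}.

Mid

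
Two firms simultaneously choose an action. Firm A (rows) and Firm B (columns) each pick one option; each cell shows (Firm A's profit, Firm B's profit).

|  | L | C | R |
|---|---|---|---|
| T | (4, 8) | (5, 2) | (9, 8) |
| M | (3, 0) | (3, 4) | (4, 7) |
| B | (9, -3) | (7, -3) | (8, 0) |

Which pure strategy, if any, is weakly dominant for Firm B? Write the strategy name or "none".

R

R vs L: T: 8=8, M: 7>0, B: 0>-3.
R vs C: T: 8>2, M: 7>4, B: 0>-3.
R is at least as good as every other strategy against every opponent action, so it is weakly dominant.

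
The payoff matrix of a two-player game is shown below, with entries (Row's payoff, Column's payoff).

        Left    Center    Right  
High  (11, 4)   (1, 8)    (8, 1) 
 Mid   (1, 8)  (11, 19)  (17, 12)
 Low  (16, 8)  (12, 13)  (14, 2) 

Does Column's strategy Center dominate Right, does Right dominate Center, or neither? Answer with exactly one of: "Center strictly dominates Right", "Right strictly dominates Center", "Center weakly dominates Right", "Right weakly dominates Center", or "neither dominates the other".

Compare Center to Right across every action of Row: High: 8>1, Mid: 19>12, Low: 13>2.
Center gives a strictly higher payoff against every action of Row, so Center strictly dominates Right.

Center strictly dominates Right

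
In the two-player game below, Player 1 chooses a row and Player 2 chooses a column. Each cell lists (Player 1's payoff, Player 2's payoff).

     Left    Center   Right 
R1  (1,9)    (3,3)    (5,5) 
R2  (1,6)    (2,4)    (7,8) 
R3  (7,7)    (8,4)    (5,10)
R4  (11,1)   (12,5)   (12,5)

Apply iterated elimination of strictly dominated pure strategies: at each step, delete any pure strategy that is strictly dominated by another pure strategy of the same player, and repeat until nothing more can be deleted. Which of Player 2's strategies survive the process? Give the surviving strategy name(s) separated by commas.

Center, Right

Player 1's strategy R1 is strictly dominated by R4 (Left: 11>1, Center: 12>3, Right: 12>5) and is removed.
For Player 1, R4 strictly dominates R2 on the remaining columns (Left: 11>1, Center: 12>2, Right: 12>7); eliminate R2.
For Player 1, R4 strictly dominates R3 on the remaining columns (Left: 11>7, Center: 12>8, Right: 12>5); eliminate R3.
Column Left is eliminated: Center beats it against every remaining row (R4: 5>1).
Among the remaining strategies, none is strictly dominated by another pure strategy of the same player, so the elimination stops.
Surviving strategies — Player 1: {R4}; Player 2: {Center, Right}.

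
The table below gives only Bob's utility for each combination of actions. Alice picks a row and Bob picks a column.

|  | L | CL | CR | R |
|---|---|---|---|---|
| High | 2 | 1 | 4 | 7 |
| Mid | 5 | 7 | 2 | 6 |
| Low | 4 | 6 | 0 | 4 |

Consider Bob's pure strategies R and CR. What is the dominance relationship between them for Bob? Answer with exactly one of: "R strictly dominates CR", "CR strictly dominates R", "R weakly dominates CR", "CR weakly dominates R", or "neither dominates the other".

R strictly dominates CR

R's payoffs vs CR's, by Alice's action — High: 7>4, Mid: 6>2, Low: 4>0.
Every comparison favours R, so R strictly dominates CR.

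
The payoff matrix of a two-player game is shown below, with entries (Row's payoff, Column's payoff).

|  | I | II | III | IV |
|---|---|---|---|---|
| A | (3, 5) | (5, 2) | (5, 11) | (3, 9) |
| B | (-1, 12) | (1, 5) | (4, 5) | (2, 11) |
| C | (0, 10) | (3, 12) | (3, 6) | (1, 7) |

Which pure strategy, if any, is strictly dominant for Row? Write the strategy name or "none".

A

A vs B: I: 3>-1, II: 5>1, III: 5>4, IV: 3>2.
A vs C: I: 3>0, II: 5>3, III: 5>3, IV: 3>1.
A strictly beats every other strategy against every opponent action, so it is strictly dominant.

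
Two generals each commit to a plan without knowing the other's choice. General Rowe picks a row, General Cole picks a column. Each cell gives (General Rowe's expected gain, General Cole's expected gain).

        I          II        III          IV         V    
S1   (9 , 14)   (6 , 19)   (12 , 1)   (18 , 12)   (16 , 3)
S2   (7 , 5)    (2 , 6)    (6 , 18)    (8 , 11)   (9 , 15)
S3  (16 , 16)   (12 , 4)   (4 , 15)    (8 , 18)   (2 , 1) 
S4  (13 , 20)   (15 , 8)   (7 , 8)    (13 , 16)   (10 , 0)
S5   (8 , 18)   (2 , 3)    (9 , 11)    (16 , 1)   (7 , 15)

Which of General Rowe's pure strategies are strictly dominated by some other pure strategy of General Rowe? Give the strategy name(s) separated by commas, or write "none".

Nothing dominates S1: S2 at I (9>7); S3 at III (12>4); S4 at III (12>7); S5 at I (9>8).
S2: dominated, since S1 does at least as well everywhere (I: 9>7, II: 6>2, III: 12>6, IV: 18>8, V: 16>9).
Nothing dominates S3: S1 at I (16>9); S2 at I (16>7); S4 at I (16>13); S5 at I (16>8).
Nothing dominates S4: S1 at I (13>9); S2 at I (13>7); S3 at II (15>12); S5 at I (13>8).
S5 is strictly dominated by S1 (I: 9>8, II: 6>2, III: 12>9, IV: 18>16, V: 16>7).

S2, S5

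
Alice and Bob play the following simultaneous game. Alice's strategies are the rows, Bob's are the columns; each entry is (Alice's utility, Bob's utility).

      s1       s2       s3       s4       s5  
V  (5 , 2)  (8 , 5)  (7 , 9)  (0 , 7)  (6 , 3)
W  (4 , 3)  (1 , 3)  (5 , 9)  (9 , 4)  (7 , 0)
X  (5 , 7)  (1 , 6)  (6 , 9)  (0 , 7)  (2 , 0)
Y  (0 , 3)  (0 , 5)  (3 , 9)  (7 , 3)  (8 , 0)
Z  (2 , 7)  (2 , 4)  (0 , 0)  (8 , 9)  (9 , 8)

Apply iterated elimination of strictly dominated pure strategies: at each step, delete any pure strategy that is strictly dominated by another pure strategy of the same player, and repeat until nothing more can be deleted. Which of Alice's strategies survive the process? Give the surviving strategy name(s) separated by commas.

V

For Bob, s4 strictly dominates s5 on the remaining rows (V: 7>3, W: 4>0, X: 7>0, Y: 3>0, Z: 9>8); eliminate s5.
Alice's strategy Y is strictly dominated by W (s1: 4>0, s2: 1>0, s3: 5>3, s4: 9>7) and is removed.
Bob's strategy s2 is strictly dominated by s4 (V: 7>5, W: 4>3, X: 7>6, Z: 9>4) and is removed.
Row Z is eliminated: W beats it against every remaining column (s1: 4>2, s3: 5>0, s4: 9>8).
Bob's strategy s1 is strictly dominated by s3 (V: 9>2, W: 9>3, X: 9>7) and is removed.
Column s4 is eliminated: s3 beats it against every remaining row (V: 9>7, W: 9>4, X: 9>7).
Alice's strategy W is strictly dominated by V (s3: 7>5) and is removed.
For Alice, V strictly dominates X on the remaining columns (s3: 7>6); eliminate X.
Among the remaining strategies, none is strictly dominated by another pure strategy of the same player, so the elimination stops.
Surviving strategies — Alice: {V}; Bob: {s3}.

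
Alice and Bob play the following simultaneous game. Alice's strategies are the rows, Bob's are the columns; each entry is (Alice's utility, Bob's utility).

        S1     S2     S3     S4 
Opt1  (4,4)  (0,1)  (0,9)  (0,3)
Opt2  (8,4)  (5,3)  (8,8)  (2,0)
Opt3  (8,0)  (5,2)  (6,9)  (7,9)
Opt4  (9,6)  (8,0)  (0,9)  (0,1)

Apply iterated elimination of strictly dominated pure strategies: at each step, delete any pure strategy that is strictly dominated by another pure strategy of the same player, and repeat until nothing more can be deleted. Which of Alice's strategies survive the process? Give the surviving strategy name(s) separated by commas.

Opt2, Opt3

Alice's strategy Opt1 is strictly dominated by Opt2 (S1: 8>4, S2: 5>0, S3: 8>0, S4: 2>0) and is removed.
Bob's strategy S1 is strictly dominated by S3 (Opt2: 8>4, Opt3: 9>0, Opt4: 9>6) and is removed.
Column S2 is eliminated: S3 beats it against every remaining row (Opt2: 8>3, Opt3: 9>2, Opt4: 9>0).
Alice's strategy Opt4 is strictly dominated by Opt2 (S3: 8>0, S4: 2>0) and is removed.
Among the remaining strategies, none is strictly dominated by another pure strategy of the same player, so the elimination stops.
Surviving strategies — Alice: {Opt2, Opt3}; Bob: {S3, S4}.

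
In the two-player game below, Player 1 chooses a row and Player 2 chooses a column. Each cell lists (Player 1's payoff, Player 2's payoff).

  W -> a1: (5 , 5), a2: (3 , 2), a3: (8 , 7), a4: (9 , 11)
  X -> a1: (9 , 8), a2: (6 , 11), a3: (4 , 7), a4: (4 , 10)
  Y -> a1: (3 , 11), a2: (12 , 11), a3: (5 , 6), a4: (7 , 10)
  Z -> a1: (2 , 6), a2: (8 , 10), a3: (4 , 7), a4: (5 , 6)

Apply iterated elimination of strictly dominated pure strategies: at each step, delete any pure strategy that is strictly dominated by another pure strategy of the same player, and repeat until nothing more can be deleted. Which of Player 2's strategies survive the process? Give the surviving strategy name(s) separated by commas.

Player 1's strategy Z is strictly dominated by Y (a1: 3>2, a2: 12>8, a3: 5>4, a4: 7>5) and is removed.
Column a3 is eliminated: a4 beats it against every remaining row (W: 11>7, X: 10>7, Y: 10>6).
Among the remaining strategies, none is strictly dominated by another pure strategy of the same player, so the elimination stops.
Surviving strategies — Player 1: {W, X, Y}; Player 2: {a1, a2, a4}.

a1, a2, a4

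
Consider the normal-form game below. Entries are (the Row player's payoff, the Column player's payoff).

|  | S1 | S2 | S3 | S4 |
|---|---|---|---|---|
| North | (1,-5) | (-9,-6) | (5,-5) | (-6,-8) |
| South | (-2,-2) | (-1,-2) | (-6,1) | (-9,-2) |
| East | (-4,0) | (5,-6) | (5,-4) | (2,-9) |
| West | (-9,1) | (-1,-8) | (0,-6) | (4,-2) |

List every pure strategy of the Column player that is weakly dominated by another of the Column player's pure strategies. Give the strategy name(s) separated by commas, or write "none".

S1 is not dominated — it holds its own against S2 at North (-5>-6); S3 at East (0>-4); S4 at North (-5>-8).
S2: dominated, since S1 does at least as well everywhere (North: -5>-6, South: -2=-2, East: 0>-6, West: 1>-8).
S3 is not dominated — it holds its own against S1 at South (1>-2); S2 at North (-5>-6); S4 at North (-5>-8).
S1 weakly dominates S4 — North: -5>-8, South: -2=-2, East: 0>-9, West: 1>-2.

S2, S4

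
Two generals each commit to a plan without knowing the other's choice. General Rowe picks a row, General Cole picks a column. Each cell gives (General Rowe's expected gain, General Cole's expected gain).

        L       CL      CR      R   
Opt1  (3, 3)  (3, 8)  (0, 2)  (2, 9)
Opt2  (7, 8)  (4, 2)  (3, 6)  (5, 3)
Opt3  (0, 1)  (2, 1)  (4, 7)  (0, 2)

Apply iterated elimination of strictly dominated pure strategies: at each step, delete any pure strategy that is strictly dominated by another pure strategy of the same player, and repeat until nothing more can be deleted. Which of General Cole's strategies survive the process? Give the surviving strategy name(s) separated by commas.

L, CR

Row Opt1 is eliminated: Opt2 beats it against every remaining column (L: 7>3, CL: 4>3, CR: 3>0, R: 5>2).
For General Cole, CR strictly dominates CL on the remaining rows (Opt2: 6>2, Opt3: 7>1); eliminate CL.
General Cole's strategy R is strictly dominated by CR (Opt2: 6>3, Opt3: 7>2) and is removed.
Among the remaining strategies, none is strictly dominated by another pure strategy of the same player, so the elimination stops.
Surviving strategies — General Rowe: {Opt2, Opt3}; General Cole: {L, CR}.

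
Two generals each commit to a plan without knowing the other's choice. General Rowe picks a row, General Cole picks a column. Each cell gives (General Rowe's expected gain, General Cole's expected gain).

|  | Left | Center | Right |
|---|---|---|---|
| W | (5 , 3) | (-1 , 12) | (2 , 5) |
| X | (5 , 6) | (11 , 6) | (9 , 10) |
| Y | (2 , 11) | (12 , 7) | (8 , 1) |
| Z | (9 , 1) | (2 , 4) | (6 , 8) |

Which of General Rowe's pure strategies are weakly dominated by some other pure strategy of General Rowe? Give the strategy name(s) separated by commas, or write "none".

W

W: dominated, since X does at least as well everywhere (Left: 5=5, Center: 11>-1, Right: 9>2).
X is not dominated — it holds its own against W at Center (11>-1); Y at Left (5>2); Z at Center (11>2).
Y: no other strategy beats it everywhere (W at Center (12>-1); X at Center (12>11); Z at Center (12>2)).
Z is not dominated — it holds its own against W at Left (9>5); X at Left (9>5); Y at Left (9>2).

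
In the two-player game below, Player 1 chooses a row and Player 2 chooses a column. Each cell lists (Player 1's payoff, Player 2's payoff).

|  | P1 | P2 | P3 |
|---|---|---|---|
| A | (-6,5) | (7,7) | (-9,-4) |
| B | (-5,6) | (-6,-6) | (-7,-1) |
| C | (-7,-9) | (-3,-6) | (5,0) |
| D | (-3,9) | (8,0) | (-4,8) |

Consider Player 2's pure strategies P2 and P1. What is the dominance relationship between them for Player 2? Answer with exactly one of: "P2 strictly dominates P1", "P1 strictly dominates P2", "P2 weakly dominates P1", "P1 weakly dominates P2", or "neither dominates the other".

neither dominates the other

P2's payoffs vs P1's, by Player 1's action — A: 7>5, B: -6<6, C: -6>-9, D: 0<9.
P2 does better at A, C but worse at B, D; neither strategy dominates the other.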